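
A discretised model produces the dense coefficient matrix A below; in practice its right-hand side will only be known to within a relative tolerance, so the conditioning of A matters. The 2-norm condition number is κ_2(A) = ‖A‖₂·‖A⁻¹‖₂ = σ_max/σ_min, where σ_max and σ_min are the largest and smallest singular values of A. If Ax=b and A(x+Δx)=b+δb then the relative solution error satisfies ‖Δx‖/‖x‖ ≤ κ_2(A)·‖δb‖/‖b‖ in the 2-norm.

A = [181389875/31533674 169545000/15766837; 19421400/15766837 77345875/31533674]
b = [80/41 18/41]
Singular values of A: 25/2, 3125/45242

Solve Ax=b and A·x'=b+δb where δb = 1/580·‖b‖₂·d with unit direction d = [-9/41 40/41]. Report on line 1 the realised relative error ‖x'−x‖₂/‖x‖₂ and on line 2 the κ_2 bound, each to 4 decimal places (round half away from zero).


from the listed singular values, σ₁ = 25/2, σ_n = 3125/45242
κ_2(A) = (25/2) / (3125/45242) = 180.9680
worst-case relative error ≤ 180.9680 × 1/580 = 0.3120
solve Ax = b  →  x = [0.0753 0.1412]
‖b‖₂ = 2.0000 and ‖x‖₂ = 0.1600
with δb = [-0.0008 0.0034], A·Δx = δb → ‖Δx‖ = 0.0499
dividing the unrounded norms, ‖Δx‖/‖x‖ = 0.3120
realised/bound = 1 exactly: the bound is attained for this b and d

0.3120
0.3120


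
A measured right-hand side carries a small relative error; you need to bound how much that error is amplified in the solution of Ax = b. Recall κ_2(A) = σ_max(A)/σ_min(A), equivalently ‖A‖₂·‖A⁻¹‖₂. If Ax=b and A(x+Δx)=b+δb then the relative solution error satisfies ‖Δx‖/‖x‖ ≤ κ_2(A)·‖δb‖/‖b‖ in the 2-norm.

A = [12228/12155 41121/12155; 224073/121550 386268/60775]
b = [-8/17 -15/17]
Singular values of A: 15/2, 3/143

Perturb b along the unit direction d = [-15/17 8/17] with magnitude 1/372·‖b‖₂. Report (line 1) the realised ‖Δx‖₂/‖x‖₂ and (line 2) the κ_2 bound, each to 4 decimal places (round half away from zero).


σ_max = 15/2, σ_min = 3/143
κ_2(A) = (15/2) / (3/143) = 357.5000
κ_2(A)·‖δb‖/‖b‖ = 0.9610
solve Ax = b  →  x = [-0.0373 -0.1280]
‖b‖₂ = 1.0000 and ‖x‖₂ = 0.1333
Δx = A⁻¹·δb where δb = 1/372·1.0000·d; ‖Δx‖ = 0.1281
dividing the unrounded norms, ‖Δx‖/‖x‖ = 0.9610
tightness: 0.9610 against a bound of 0.9610; the bound is attained (ratio 1)

0.9610
0.9610


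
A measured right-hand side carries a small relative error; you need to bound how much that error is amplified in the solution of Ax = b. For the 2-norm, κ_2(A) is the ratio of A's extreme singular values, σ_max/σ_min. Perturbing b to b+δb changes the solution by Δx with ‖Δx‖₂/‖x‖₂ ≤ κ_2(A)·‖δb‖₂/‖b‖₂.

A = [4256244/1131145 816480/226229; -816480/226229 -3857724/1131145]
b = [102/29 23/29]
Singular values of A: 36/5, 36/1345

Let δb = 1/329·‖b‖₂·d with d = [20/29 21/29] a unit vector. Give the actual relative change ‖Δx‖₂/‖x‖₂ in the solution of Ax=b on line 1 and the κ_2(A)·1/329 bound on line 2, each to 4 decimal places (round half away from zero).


largest singular value 36/5, smallest 36/1345
κ = σ_max/σ_min = (36/5)/(36/1345) = 269.0000
κ_2(A)·‖δb‖/‖b‖ = 0.8176
solve Ax = b  →  x = [-77.0977 81.3554]
‖b‖ = 3.6056, ‖x‖ = 112.0837
δb = ε·‖b‖·d = [0.0076 0.0079]; solving A·Δx = δb gives ‖Δx‖ = 0.4094
dividing the unrounded norms, ‖Δx‖/‖x‖ = 0.0037
realised/bound (from unrounded values) ≈ 0.0045

0.0037
0.8176


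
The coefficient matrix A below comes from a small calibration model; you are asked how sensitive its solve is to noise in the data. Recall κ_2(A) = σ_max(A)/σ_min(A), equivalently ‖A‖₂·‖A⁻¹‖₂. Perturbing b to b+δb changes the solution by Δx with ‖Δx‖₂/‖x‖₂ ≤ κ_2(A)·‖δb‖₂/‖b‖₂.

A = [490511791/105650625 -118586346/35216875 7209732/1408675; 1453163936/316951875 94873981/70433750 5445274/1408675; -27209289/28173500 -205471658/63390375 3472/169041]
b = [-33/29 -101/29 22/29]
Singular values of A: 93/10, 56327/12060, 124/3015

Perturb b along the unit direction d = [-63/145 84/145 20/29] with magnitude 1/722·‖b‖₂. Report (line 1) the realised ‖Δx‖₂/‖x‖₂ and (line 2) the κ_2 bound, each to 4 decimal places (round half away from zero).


0.0052
0.3132

from the listed singular values, σ₁ = 93/10, σ_n = 124/3015
condition number: (93/10) ÷ (124/3015) = 226.1250
bound on ‖Δx‖/‖x‖: κ·ε = 226.1250·1/722 = 0.3132
solve Ax = b  →  x = [15.7537 -5.0409 -17.8295]
‖b‖₂ = 3.7417 and ‖x‖₂ = 24.3204
δb = ε·‖b‖·d = [-0.0023 0.0030 0.0036]; solving A·Δx = δb gives ‖Δx‖ = 0.1260
relative error = 0.0052
realised/bound (from unrounded values) ≈ 0.0165


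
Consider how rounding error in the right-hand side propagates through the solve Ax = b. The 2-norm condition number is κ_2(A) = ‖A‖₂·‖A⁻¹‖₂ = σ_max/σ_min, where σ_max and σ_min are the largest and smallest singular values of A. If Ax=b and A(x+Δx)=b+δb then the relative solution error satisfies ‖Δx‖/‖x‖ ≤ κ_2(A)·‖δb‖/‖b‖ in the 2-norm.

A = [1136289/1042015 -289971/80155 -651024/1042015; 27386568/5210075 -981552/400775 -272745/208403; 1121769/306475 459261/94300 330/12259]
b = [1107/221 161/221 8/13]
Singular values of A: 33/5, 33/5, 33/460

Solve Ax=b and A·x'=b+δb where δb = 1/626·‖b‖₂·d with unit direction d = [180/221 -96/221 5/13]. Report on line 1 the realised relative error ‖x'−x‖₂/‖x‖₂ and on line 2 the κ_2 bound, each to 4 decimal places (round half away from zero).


0.0020
0.1470

largest singular value 33/5, smallest 33/460
κ_2(A) = (33/5) / (33/460) = 92.0000
κ_2(A)·‖δb‖/‖b‖ = 0.1470
solve Ax = b  →  x = [10.0554 -7.7310 54.2979]
‖b‖₂ = 5.0990 and ‖x‖₂ = 55.7596
with δb = [0.0066 -0.0035 0.0031], A·Δx = δb → ‖Δx‖ = 0.1135
realised ‖Δx‖/‖x‖ = 0.0020
realised/bound (from unrounded values) ≈ 0.0139


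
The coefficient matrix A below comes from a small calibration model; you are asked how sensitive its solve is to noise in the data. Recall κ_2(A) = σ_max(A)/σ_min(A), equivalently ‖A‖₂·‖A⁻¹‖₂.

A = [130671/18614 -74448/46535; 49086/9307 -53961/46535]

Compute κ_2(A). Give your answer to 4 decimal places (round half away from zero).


272.4000

M = AᵀA = [26712651825/346480996 -1502565390/86620249; -1502565390/86620249 338171769/86620249]. tr(M)=16695621/206116, det(M)=18225/206116
solving λ² − 16695621/206116·λ + 18225/206116 = 0 gives λ = 81, 225/206116
κ_2(A) = √(λ_max/λ_min) = √(81 / (225/206116)) = 272.4000


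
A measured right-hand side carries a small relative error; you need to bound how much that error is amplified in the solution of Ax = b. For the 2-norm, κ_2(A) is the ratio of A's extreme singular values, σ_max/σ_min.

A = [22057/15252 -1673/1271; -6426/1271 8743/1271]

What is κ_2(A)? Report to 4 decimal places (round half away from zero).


23.2500

M = AᵀA = [3826753/138384 -423017/11532; -423017/11532 47138/961]. tr(M)=10614625/138384, det(M)=1500625/138384
char-poly roots: 1225/16 and 1225/8649
κ_2(A) = √(λ_max/λ_min) = √((1225/16) / (1225/8649)) = 23.2500


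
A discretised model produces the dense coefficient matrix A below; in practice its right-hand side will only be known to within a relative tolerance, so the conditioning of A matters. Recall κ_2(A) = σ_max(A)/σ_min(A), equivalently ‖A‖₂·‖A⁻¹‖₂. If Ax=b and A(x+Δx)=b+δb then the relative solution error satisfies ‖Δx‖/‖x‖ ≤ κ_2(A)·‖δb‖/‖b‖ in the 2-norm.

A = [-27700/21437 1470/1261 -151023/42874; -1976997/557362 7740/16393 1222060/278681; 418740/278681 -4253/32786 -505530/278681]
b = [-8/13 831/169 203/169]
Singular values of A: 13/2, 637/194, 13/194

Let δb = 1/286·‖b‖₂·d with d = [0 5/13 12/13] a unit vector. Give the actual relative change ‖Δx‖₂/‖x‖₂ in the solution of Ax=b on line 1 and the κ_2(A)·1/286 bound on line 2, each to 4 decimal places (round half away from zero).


σ_max = 13/2, σ_min = 13/194
condition number: (13/2) ÷ (13/194) = 97.0000
κ_2(A)·‖δb‖/‖b‖ = 0.3392
solve Ax = b  →  x = [14.6555 41.4426 8.5137]
‖b‖₂ = 5.0990 and ‖x‖₂ = 44.7745
δb = ε·‖b‖·d = [0.0000 0.0069 0.0165]; solving A·Δx = δb gives ‖Δx‖ = 0.2661
dividing the unrounded norms, ‖Δx‖/‖x‖ = 0.0059
tightness: 0.0059 against a bound of 0.3392 (unrounded ratio ≈ 0.0175)

0.0059
0.3392


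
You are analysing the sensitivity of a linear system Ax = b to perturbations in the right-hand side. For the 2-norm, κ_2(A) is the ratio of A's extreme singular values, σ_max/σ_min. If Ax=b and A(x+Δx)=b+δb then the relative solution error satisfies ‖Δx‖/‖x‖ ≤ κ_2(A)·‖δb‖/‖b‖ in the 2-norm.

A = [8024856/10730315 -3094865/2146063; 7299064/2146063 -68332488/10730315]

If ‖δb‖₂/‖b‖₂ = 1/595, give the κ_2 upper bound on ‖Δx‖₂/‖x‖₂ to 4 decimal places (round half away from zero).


0.6468

form AᵀA = [830640509056/68494741225 -311480695512/13698948245; -311480695512/13698948245 2920156841449/68494741225] with trace 2595707509/47401205 and determinant 119946304/5925150625
char-poly roots: 1369/25 and 87616/237006025
κ_2(A) = √(λ_max/λ_min) = √((1369/25) / (87616/237006025)) = 384.8750
bound on ‖Δx‖/‖x‖: κ·ε = 384.8750·1/595 = 0.6468


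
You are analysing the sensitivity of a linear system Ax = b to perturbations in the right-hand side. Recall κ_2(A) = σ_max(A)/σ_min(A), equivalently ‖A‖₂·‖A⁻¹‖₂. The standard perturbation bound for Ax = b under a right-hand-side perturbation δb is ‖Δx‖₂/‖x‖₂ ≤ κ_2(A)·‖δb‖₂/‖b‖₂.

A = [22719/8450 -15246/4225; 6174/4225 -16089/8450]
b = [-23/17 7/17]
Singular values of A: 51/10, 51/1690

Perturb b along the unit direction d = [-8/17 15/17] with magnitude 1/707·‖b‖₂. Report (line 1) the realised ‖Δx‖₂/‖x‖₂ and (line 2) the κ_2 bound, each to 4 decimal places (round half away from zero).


0.0020
0.2390

largest singular value 51/10, smallest 51/1690
κ_2(A) = (51/10) / (51/1690) = 169.0000
κ_2(A)·‖δb‖/‖b‖ = 0.2390
solve Ax = b  →  x = [26.3922 20.0392]
‖b‖ = 1.4142, ‖x‖ = 33.1378
δb = ε·‖b‖·d = [-0.0009 0.0018]; solving A·Δx = δb gives ‖Δx‖ = 0.0663
realised ‖Δx‖/‖x‖ = 0.0020
so the bound overstates the realised error by a factor of ≈ 119.5031 (computed from the unrounded values)


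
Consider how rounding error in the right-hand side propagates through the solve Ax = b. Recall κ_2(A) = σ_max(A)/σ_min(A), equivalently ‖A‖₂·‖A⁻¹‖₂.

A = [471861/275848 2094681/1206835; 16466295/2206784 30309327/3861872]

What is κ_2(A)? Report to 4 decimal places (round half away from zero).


259.8400

form AᵀA = [169773141249/2897022976 1559742163533/25348951040; 1559742163533/25348951040 14330535891561/221803321600] with trace 519929455761/4219801600 and determinant 151807041/675168256
λ_max, λ_min = (519929455761/4219801600 ± √270310624078067079449121/17806725543362560000)/2 = 12321/100, 308025/168792064
σ_max=√(12321/100)=(111/10), σ_min=√(308025/168792064)=(555/12992) → κ = 259.8400


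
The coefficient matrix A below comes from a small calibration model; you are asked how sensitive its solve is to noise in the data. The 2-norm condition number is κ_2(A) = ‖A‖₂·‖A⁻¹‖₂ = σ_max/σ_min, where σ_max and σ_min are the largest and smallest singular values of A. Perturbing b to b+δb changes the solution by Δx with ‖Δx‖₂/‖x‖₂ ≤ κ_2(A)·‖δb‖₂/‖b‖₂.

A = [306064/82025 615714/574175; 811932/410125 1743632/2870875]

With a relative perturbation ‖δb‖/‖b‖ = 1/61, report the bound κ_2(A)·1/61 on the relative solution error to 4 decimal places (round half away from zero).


2.2148

M = AᵀA = [10384473616/582015625 21200373216/4074109375; 21200373216/4074109375 43314345316/28518765625]. tr(M)=883445684/45630025, det(M)=937024/45630025
char-poly roots: 484/25 and 1936/1825201
σ_max=√(484/25)=(22/5), σ_min=√(1936/1825201)=(44/1351) → κ = 135.1000
bound on ‖Δx‖/‖x‖: κ·ε = 135.1000·1/61 = 2.2148


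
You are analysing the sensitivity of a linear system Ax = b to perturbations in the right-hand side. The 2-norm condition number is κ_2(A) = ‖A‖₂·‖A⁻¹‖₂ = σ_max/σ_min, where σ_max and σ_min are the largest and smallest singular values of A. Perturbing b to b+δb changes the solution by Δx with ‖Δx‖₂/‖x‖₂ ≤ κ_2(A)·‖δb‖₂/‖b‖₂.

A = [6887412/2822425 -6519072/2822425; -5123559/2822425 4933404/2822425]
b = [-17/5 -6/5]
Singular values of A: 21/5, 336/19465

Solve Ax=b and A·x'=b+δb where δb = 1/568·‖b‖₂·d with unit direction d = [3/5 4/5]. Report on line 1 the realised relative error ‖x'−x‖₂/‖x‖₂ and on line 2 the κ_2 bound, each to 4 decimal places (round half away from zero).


0.0021
0.4284

from the listed singular values, σ₁ = 21/5, σ_n = 336/19465
κ = σ_max/σ_min = (21/5)/(336/19465) = 243.3125
κ_2(A)·‖δb‖/‖b‖ = 0.4284
solve Ax = b  →  x = [-120.2032 -125.5229]
‖b‖₂ = 3.6056 and ‖x‖₂ = 173.7953
with δb = [0.0038 0.0051], A·Δx = δb → ‖Δx‖ = 0.3677
realised ‖Δx‖/‖x‖ = 0.0021
realised/bound (from unrounded values) ≈ 0.0049


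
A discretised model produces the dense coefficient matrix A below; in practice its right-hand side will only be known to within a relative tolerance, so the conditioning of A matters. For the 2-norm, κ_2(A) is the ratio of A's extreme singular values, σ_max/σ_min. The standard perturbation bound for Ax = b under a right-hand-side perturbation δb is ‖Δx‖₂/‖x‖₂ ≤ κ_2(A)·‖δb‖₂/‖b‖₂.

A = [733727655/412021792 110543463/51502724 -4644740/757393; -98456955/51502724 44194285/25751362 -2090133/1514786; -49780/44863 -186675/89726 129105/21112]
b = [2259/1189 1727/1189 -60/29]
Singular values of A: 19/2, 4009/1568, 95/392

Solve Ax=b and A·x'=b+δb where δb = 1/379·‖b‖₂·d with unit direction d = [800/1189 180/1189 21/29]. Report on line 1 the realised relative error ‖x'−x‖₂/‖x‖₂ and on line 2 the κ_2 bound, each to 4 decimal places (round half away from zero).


0.0685
0.1034

from the listed singular values, σ₁ = 19/2, σ_n = 95/392
κ_2(A) = (19/2) / (95/392) = 39.2000
κ_2(A)·‖δb‖/‖b‖ = 0.1034
solve Ax = b  →  x = [-0.2879 0.2912 -0.2915]
2-norm of b is 3.1623; of x, 0.5027
re-solving with b+δb shifts x by Δx of norm 0.0344
dividing the unrounded norms, ‖Δx‖/‖x‖ = 0.0685
realised/bound (from unrounded values) ≈ 0.6622


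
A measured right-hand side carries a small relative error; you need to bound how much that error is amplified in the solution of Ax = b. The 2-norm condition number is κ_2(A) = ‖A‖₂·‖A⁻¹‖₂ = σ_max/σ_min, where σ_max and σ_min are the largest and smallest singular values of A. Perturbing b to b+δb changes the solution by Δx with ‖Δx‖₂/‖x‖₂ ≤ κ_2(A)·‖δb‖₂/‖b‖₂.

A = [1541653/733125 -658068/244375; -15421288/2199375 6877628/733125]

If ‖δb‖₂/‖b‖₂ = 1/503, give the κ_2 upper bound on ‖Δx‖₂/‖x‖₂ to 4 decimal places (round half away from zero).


0.3498

AᵀA = [414730190929/7739600625 -184307991524/2579866875; -184307991524/2579866875 81918797344/859955625]; tr = 46079974681/309584025, det = 221533456/309584025
eigenvalues of AᵀA: λ = (tr ± √(tr²−4·det))/2 = 3721/25, 59536/12383361
so κ_2 = √((3721/25) / (59536/12383361)) = 175.9500
worst-case relative error ≤ 175.9500 × 1/503 = 0.3498


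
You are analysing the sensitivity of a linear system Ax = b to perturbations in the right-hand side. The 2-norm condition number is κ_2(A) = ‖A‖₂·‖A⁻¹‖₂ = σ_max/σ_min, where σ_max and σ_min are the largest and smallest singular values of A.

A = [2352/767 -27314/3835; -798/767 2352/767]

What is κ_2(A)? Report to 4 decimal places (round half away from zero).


form AᵀA = [474516/45253 -5663616/226265; -5663616/226265 68027092/1131325] with trace 6145384/87025 and determinant 345744/87025
char-poly roots: 1764/25 and 196/3481
so κ_2 = √((1764/25) / (196/3481)) = 35.4000

35.4000


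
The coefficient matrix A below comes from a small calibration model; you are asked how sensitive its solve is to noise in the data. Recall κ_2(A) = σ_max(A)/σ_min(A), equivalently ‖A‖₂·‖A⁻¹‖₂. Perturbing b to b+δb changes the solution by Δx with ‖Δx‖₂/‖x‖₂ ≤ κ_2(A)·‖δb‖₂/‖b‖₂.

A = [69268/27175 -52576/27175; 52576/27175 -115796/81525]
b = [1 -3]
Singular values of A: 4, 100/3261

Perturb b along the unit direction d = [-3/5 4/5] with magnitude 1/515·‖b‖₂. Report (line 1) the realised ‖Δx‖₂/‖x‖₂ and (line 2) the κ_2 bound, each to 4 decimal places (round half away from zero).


largest singular value 4, smallest 100/3261
κ_2(A) = 4 / (100/3261) = 130.4400
κ_2(A)·‖δb‖/‖b‖ = 0.2533
solve Ax = b  →  x = [-58.8980 -78.1140]
‖b‖₂ = 3.1623 and ‖x‖₂ = 97.8303
Δx = A⁻¹·δb where δb = 1/515·3.1623·d; ‖Δx‖ = 0.2002
dividing the unrounded norms, ‖Δx‖/‖x‖ = 0.0020
so the bound overstates the realised error by a factor of ≈ 123.7467 (computed from the unrounded values)

0.0020
0.2533


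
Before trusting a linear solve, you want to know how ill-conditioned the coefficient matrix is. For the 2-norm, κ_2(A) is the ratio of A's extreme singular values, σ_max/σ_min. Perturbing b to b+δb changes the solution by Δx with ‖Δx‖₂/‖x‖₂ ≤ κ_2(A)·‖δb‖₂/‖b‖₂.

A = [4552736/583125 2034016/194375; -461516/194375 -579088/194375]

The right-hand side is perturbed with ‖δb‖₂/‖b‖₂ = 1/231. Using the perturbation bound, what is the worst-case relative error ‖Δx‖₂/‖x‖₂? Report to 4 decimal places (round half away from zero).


0.5049

AᵀA = [1449240208/21762225 643975232/7254075; 643975232/7254075 286244096/2418025]; tr = 4025437072/21762225, det = 1368408064/544055625
char-poly roots: 4624/25 and 295936/21762225
κ = σ_max/σ_min = (68/5)/(544/4665) = 116.6250
bound on ‖Δx‖/‖x‖: κ·ε = 116.6250·1/231 = 0.5049


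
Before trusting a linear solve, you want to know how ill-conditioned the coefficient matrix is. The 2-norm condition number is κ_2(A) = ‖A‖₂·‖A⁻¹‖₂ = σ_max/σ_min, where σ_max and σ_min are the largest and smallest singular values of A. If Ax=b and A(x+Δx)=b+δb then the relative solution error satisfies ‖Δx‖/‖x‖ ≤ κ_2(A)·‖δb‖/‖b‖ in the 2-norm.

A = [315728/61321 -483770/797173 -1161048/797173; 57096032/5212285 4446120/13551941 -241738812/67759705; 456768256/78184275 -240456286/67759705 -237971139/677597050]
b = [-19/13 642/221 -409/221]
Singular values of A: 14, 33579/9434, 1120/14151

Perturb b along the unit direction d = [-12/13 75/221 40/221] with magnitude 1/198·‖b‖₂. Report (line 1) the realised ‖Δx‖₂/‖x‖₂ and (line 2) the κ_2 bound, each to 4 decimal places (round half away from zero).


σ_max = 14, σ_min = 1120/14151
condition number: 14 ÷ (1120/14151) = 176.8875
perturbation bound = 176.8875·1/198 = 0.8934
solve Ax = b  →  x = [7.1441 10.1007 22.0502]
‖b‖ = 3.7417, ‖x‖ = 25.2838
Δx = A⁻¹·δb where δb = 1/198·3.7417·d; ‖Δx‖ = 0.2388
relative error = 0.0094
realised/bound (from unrounded values) ≈ 0.0106

0.0094
0.8934


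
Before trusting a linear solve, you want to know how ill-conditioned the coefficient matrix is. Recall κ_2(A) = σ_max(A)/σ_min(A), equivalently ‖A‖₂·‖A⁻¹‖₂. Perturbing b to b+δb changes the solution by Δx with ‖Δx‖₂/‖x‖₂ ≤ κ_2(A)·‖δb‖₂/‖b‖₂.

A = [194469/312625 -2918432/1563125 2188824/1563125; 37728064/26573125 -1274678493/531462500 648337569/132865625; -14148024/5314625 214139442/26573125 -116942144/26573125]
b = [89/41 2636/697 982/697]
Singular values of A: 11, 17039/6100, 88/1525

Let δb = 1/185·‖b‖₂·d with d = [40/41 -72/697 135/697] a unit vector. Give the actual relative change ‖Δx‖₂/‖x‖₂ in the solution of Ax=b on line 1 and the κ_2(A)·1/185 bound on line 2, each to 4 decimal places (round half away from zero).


σ_max = 11, σ_min = 88/1525
κ_2(A) = 11 / (88/1525) = 190.6250
perturbation bound = 190.6250·1/185 = 1.0304
solve Ax = b  →  x = [-33.2473 -6.9742 7.0207]
‖b‖₂ = 4.5826 and ‖x‖₂ = 34.6888
re-solving with b+δb shifts x by Δx of norm 0.4293
dividing the unrounded norms, ‖Δx‖/‖x‖ = 0.0124
realised/bound (from unrounded values) ≈ 0.0120

0.0124
1.0304


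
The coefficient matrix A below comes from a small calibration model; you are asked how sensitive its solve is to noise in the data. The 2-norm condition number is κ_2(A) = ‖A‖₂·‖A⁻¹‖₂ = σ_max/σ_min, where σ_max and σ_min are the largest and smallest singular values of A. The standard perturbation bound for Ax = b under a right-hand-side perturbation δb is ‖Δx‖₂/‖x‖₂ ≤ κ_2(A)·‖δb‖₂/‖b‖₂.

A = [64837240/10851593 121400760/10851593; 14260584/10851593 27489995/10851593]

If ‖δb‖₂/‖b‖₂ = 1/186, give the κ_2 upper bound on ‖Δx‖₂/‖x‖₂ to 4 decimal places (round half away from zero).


AᵀA = [2621791758976/70051796929 4915713025080/70051796929; 4915713025080/70051796929 9217040067625/70051796929]; tr = 40964816009/242393761, det = 45697600/242393761
char-poly roots: 169 and 270400/242393761
κ_2(A) = √(λ_max/λ_min) = √(169 / (270400/242393761)) = 389.2250
perturbation bound = 389.2250·1/186 = 2.0926

2.0926


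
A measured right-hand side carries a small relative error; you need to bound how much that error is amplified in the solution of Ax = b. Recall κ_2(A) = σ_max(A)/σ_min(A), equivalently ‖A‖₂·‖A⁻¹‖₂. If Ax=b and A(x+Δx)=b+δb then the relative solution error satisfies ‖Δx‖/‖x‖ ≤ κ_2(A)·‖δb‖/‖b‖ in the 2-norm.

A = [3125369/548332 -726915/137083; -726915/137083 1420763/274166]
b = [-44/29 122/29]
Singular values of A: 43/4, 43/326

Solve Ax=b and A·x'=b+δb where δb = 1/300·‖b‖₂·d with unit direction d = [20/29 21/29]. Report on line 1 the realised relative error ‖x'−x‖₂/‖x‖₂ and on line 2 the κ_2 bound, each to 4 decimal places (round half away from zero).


largest singular value 43/4, smallest 43/326
condition number: (43/4) ÷ (43/326) = 81.5000
bound on ‖Δx‖/‖x‖: κ·ε = 81.5000·1/300 = 0.2717
solve Ax = b  →  x = [10.1877 11.2366]
‖b‖₂ = 4.4721 and ‖x‖₂ = 15.1674
δb = ε·‖b‖·d = [0.0103 0.0108]; solving A·Δx = δb gives ‖Δx‖ = 0.1130
relative error = 0.0075
so the bound overstates the realised error by a factor of ≈ 36.4589 (computed from the unrounded values)

0.0075
0.2717


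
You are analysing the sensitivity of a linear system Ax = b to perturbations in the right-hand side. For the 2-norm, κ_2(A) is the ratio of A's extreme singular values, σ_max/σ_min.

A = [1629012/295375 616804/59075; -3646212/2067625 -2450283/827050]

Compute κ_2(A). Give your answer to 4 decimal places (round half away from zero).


form AᵀA = [229320298656/6840117025 85922240646/1368023405; 85922240646/1368023405 128914452745/1094418724] with trace 14325752641/94672900 and determinant 101727396/23668225
char-poly roots: 15129/100 and 26896/946729
σ_max=√(15129/100)=(123/10), σ_min=√(26896/946729)=(164/973) → κ = 72.9750

72.9750


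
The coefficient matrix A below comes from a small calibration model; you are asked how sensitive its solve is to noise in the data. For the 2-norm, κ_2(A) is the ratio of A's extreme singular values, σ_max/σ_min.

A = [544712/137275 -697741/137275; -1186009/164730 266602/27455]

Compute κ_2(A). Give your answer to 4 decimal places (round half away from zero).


form AᵀA = [158640261481/2347402500 -17621482109/195616875; -17621482109/195616875 7833073229/65205625] with trace 17625235909/93896100 and determinant 352275361/93896100
λ_max, λ_min = (17625235909/93896100 ± √310516631717807087881/8816477595210000)/2 = 18769/100, 18769/938961
σ_max=√(18769/100)=(137/10), σ_min=√(18769/938961)=(137/969) → κ = 96.9000

96.9000


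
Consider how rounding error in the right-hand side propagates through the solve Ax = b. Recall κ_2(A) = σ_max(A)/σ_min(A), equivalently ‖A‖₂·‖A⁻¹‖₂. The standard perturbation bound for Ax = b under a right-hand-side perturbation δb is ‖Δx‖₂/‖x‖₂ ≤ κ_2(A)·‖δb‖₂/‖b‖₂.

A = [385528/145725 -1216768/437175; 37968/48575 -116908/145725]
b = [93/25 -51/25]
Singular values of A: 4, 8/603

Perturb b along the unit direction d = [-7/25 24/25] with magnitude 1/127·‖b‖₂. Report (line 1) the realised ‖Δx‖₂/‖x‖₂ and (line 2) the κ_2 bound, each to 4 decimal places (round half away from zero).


σ_max = 4, σ_min = 8/603
κ = σ_max/σ_min = 4/(8/603) = 301.5000
perturbation bound = 301.5000·1/127 = 2.3740
solve Ax = b  →  x = [-163.2284 -156.4914]
‖b‖₂ = 4.2426 and ‖x‖₂ = 226.1262
Δx = A⁻¹·δb where δb = 1/127·4.2426·d; ‖Δx‖ = 2.5180
relative error = 0.0111
so the bound overstates the realised error by a factor of ≈ 213.1939 (computed from the unrounded values)

0.0111
2.3740


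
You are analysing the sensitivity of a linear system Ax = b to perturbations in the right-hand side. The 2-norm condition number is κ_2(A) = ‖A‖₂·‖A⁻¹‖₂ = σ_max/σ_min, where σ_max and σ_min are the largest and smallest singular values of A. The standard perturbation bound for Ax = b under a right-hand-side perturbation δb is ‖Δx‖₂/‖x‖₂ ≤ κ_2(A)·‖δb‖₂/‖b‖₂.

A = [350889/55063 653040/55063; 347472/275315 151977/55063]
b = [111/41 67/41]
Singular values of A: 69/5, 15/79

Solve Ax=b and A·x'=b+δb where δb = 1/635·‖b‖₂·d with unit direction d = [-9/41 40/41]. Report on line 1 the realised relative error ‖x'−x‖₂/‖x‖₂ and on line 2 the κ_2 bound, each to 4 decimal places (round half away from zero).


from the listed singular values, σ₁ = 69/5, σ_n = 15/79
condition number: (69/5) ÷ (15/79) = 72.6800
bound on ‖Δx‖/‖x‖: κ·ε = 72.6800·1/635 = 0.1145
solve Ax = b  →  x = [-4.5448 2.6702]
‖b‖₂ = 3.1623 and ‖x‖₂ = 5.2712
with δb = [-0.0011 0.0049], A·Δx = δb → ‖Δx‖ = 0.0262
dividing the unrounded norms, ‖Δx‖/‖x‖ = 0.0050
tightness: 0.0050 against a bound of 0.1145 (unrounded ratio ≈ 0.0435)

0.0050
0.1145


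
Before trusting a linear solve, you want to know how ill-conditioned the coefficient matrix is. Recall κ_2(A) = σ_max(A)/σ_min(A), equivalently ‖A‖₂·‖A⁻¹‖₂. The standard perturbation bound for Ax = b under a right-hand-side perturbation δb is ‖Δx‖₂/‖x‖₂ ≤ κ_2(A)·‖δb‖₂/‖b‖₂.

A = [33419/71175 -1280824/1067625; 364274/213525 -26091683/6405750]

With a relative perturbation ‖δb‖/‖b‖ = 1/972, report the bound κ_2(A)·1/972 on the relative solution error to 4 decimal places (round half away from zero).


0.1622

M = AᵀA = [228395221/72948681 -8219992931/1094230215; -8219992931/1094230215 1183734857689/65653812900]. tr(M)=8220654181/388484100, det(M)=279841/15539364
char-poly roots: 529/25 and 13225/15539364
κ_2(A) = √(λ_max/λ_min) = √((529/25) / (13225/15539364)) = 157.6800
bound on ‖Δx‖/‖x‖: κ·ε = 157.6800·1/972 = 0.1622


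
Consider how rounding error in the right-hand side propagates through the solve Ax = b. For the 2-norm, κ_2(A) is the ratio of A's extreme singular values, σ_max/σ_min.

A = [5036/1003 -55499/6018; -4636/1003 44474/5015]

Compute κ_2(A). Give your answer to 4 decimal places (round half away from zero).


form AᵀA = [46853792/1006009 -1317276802/15090135; -1317276802/15090135 148209195361/905408100] with trace 658746049/3132900 and determinant 2829124/783225
eigenvalues of AᵀA: λ = (tr ± √(tr²−4·det))/2 = 841/4, 13456/783225
so κ_2 = √((841/4) / (13456/783225)) = 110.6250

110.6250


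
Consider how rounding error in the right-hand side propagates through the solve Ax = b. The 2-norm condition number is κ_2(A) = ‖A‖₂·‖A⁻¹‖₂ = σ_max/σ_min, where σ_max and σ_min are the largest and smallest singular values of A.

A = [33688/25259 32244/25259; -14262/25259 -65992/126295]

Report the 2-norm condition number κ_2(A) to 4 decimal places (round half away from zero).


M = AᵀA = [7918852/3775249 37706256/18876245; 37706256/18876245 179567056/94381225]. tr(M)=448916/112225, det(M)=64/112225
solving λ² − 448916/112225·λ + 64/112225 = 0 gives λ = 4, 16/112225
κ_2(A) = √(λ_max/λ_min) = √(4 / (16/112225)) = 167.5000

167.5000


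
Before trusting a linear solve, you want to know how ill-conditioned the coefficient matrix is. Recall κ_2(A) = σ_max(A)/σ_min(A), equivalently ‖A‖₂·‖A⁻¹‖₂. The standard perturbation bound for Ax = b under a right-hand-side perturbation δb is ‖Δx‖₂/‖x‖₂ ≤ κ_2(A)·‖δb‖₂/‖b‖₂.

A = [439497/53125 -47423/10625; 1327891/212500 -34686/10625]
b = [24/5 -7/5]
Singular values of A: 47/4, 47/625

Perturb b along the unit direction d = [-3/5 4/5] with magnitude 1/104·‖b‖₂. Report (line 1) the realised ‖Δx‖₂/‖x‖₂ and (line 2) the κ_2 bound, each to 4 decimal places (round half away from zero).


largest singular value 47/4, smallest 47/625
κ = σ_max/σ_min = (47/4)/(47/625) = 156.2500
perturbation bound = 156.2500·1/104 = 1.5024
solve Ax = b  →  x = [-24.8060 -47.0538]
‖b‖₂ = 5.0000 and ‖x‖₂ = 53.1921
δb = ε·‖b‖·d = [-0.0288 0.0385]; solving A·Δx = δb gives ‖Δx‖ = 0.6393
relative error = 0.0120
so the bound overstates the realised error by a factor of ≈ 125.0014 (computed from the unrounded values)

0.0120
1.5024


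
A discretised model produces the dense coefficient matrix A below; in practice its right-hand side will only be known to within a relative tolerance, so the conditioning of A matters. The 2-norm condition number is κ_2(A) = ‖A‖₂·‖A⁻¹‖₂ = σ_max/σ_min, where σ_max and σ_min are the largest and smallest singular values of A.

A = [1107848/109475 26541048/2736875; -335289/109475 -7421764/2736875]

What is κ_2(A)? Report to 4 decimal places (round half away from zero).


AᵀA = [10717967237/95878205 255135062196/2396955125; 255135062196/2396955125 1215215695696/11984775625]; tr = 3038004281/14250625, det = 1817487424/356265625
solving λ² − 3038004281/14250625·λ + 1817487424/356265625 = 0 gives λ = 5329/25, 341056/14250625
κ_2(A) = √(λ_max/λ_min) = √((5329/25) / (341056/14250625)) = 94.3750

94.3750


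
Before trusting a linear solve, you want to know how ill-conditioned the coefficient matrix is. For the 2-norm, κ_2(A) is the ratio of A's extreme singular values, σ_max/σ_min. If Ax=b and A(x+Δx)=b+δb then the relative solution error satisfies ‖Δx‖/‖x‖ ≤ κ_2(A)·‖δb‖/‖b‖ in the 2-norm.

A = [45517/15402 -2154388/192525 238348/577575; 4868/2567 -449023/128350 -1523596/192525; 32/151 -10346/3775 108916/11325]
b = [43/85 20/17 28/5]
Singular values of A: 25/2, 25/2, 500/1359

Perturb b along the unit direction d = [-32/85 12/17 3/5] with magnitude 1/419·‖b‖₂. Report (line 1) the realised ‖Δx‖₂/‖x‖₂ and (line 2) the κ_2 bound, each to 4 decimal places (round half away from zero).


0.0034
0.0811

from the listed singular values, σ₁ = 25/2, σ_n = 500/1359
condition number: (25/2) ÷ (500/1359) = 33.9750
bound on ‖Δx‖/‖x‖: κ·ε = 33.9750·1/419 = 0.0811
solve Ax = b  →  x = [10.4595 2.7591 1.1381]
‖b‖ = 5.7446, ‖x‖ = 10.8770
Δx = A⁻¹·δb where δb = 1/419·5.7446·d; ‖Δx‖ = 0.0373
dividing the unrounded norms, ‖Δx‖/‖x‖ = 0.0034
realised/bound (from unrounded values) ≈ 0.0423


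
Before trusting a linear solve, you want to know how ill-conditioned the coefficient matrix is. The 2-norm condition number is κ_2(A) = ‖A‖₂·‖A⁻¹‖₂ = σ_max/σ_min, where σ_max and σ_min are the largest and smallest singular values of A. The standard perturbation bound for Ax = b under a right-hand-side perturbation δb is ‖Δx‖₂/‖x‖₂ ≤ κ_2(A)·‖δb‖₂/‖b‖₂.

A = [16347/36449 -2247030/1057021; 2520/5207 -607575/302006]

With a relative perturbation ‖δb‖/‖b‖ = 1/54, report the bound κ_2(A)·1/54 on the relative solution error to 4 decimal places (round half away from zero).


M = AᵀA = [578394009/1328529601 -2560133790/1328529601; -2560133790/1328529601 45522945225/5314118404]. tr(M)=28457181/3161284, det(M)=50625/3161284
solving λ² − 28457181/3161284·λ + 50625/3161284 = 0 gives λ = 9, 5625/3161284
so κ_2 = √(9 / (5625/3161284)) = 71.1200
κ_2(A)·‖δb‖/‖b‖ = 1.3170

1.3170


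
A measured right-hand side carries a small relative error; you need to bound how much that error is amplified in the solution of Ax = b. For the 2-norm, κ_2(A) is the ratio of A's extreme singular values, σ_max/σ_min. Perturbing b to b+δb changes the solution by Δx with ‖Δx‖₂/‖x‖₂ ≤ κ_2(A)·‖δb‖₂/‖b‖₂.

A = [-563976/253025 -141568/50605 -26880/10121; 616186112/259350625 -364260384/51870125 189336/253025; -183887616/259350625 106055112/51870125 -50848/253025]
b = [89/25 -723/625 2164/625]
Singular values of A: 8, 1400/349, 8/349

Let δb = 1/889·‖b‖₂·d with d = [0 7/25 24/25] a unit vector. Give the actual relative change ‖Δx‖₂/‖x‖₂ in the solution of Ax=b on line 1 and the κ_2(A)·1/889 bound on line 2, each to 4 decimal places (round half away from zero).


from the listed singular values, σ₁ = 8, σ_n = 8/349
κ_2(A) = 8 / (8/349) = 349.0000
perturbation bound = 349.0000·1/889 = 0.3926
solve Ax = b  →  x = [-88.7891 -19.8494 94.0839]
‖b‖ = 5.0990, ‖x‖ = 130.8789
with δb = [0.0000 0.0016 0.0055], A·Δx = δb → ‖Δx‖ = 0.2502
dividing the unrounded norms, ‖Δx‖/‖x‖ = 0.0019
tightness: 0.0019 against a bound of 0.3926 (unrounded ratio ≈ 0.0049)

0.0019
0.3926


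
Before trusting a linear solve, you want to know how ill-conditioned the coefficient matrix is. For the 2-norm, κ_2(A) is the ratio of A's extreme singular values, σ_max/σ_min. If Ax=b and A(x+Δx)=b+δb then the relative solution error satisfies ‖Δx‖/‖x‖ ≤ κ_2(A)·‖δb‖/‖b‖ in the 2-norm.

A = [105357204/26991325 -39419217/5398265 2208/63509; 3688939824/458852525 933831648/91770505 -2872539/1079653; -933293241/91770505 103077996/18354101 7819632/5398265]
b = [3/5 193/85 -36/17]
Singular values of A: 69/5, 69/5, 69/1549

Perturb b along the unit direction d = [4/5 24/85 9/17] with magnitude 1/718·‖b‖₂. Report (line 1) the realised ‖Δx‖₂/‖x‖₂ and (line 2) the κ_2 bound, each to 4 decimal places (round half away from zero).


σ_max = 69/5, σ_min = 69/1549
condition number: (69/5) ÷ (69/1549) = 309.8000
bound on ‖Δx‖/‖x‖: κ·ε = 309.8000·1/718 = 0.4315
solve Ax = b  →  x = [0.2212 0.0359 -0.0477]
‖b‖₂ = 3.1623 and ‖x‖₂ = 0.2292
with δb = [0.0035 0.0012 0.0023], A·Δx = δb → ‖Δx‖ = 0.0989
relative error = 0.4315
realised/bound = 1 exactly: the bound is attained for this b and d

0.4315
0.4315


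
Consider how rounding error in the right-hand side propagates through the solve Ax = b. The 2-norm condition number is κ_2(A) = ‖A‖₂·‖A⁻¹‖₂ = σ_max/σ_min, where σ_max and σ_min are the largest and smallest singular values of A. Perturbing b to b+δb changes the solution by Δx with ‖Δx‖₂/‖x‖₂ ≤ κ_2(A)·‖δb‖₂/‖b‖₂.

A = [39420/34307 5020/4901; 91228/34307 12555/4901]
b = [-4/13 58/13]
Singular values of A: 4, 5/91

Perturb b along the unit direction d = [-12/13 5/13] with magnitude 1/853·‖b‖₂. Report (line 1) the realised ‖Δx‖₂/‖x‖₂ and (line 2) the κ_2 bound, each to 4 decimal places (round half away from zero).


0.0026
0.0853

largest singular value 4, smallest 5/91
κ = σ_max/σ_min = 4/(5/91) = 72.8000
worst-case relative error ≤ 72.8000 × 1/853 = 0.0853
solve Ax = b  →  x = [-24.3793 27.0483]
‖b‖₂ = 4.4721 and ‖x‖₂ = 36.4137
with δb = [-0.0048 0.0020], A·Δx = δb → ‖Δx‖ = 0.0954
relative error = 0.0026
realised/bound (from unrounded values) ≈ 0.0307


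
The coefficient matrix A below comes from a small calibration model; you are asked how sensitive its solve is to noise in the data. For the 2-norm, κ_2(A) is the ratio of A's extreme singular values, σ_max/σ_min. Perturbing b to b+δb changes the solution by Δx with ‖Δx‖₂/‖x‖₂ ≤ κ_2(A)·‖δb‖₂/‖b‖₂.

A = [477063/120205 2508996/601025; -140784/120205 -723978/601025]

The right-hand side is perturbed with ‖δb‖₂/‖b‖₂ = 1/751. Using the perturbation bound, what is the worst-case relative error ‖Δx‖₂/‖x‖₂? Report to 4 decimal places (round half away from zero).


form AᵀA = [341254125/19929989 358309980/19929989; 358309980/19929989 376232004/19929989] with trace 24740901/687241 and determinant 8100/687241
char-poly roots: 36 and 225/687241
σ_max=√36=6, σ_min=√(225/687241)=(15/829) → κ = 331.6000
perturbation bound = 331.6000·1/751 = 0.4415

0.4415


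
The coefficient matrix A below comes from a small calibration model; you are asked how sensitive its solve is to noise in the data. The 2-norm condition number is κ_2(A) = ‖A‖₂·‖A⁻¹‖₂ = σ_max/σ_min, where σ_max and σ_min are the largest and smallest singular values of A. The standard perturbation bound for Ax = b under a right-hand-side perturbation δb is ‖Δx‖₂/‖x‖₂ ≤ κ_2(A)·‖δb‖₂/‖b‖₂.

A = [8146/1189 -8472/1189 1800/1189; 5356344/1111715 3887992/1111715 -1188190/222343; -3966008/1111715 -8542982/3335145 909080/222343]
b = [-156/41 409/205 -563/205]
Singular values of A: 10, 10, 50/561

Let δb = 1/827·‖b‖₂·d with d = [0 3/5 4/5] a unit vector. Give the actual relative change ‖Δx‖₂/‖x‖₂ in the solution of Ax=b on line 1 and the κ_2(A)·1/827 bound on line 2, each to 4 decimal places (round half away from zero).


σ_max = 10, σ_min = 50/561
κ_2(A) = 10 / (50/561) = 112.2000
κ_2(A)·‖δb‖/‖b‖ = 0.1357
solve Ax = b  →  x = [-4.7090 -5.7786 -8.4007]
2-norm of b is 5.0990; of x, 11.2311
Δx = A⁻¹·δb where δb = 1/827·5.0990·d; ‖Δx‖ = 0.0692
dividing the unrounded norms, ‖Δx‖/‖x‖ = 0.0062
tightness: 0.0062 against a bound of 0.1357 (unrounded ratio ≈ 0.0454)

0.0062
0.1357


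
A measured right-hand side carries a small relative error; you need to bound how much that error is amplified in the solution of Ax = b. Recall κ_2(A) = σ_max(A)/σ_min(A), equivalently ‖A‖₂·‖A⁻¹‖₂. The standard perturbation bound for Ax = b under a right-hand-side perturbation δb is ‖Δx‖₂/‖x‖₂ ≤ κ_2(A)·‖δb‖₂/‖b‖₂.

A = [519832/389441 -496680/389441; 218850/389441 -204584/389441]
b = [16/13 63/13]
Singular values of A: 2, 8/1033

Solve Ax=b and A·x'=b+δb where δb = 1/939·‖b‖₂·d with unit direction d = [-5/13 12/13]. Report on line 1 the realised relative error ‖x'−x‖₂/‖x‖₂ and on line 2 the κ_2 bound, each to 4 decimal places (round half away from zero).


largest singular value 2, smallest 8/1033
κ_2(A) = 2 / (8/1033) = 258.2500
worst-case relative error ≤ 258.2500 × 1/939 = 0.2750
solve Ax = b  →  x = [357.2931 372.9828]
‖b‖ = 5.0000, ‖x‖ = 516.5022
Δx = A⁻¹·δb where δb = 1/939·5.0000·d; ‖Δx‖ = 0.6876
dividing the unrounded norms, ‖Δx‖/‖x‖ = 0.0013
tightness: 0.0013 against a bound of 0.2750 (unrounded ratio ≈ 0.0048)

0.0013
0.2750


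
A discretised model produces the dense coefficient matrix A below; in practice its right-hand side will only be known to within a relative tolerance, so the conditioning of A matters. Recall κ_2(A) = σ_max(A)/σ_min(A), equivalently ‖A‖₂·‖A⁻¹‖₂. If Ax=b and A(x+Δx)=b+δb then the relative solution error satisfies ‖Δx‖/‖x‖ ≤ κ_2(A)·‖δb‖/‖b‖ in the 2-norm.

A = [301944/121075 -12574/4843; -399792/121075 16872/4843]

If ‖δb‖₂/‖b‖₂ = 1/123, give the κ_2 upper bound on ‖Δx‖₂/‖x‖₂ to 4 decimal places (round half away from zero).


form AᵀA = [10040152896/586366225 -2108386896/117273245; -2108386896/117273245 442769860/23454649] with trace 25100356/697225 and determinant 9216/697225
char-poly roots: 36 and 256/697225
so κ_2 = √(36 / (256/697225)) = 313.1250
κ_2(A)·‖δb‖/‖b‖ = 2.5457

2.5457
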